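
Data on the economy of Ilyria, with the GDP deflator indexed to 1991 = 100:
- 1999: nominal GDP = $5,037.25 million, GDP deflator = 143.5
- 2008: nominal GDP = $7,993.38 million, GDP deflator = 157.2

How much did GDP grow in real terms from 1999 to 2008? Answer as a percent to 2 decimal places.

44.86%

Deflate each year: 1999 → 5037.25/1.435 = 3510.28; 2008 → 7993.38/1.572 = 5084.85.
So real GDP changed by 5084.85/3510.28 − 1 = 0.4486, i.e. 44.86%.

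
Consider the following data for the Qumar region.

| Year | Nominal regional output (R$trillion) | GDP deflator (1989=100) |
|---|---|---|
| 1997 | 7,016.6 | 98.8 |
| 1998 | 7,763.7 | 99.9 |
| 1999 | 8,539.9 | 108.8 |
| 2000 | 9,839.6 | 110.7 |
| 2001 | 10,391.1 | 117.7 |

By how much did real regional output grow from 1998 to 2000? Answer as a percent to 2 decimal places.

14.37%

Real regional output 1998 = 7763.7/0.999 = 7771.47.
Real regional output 2000 = 9839.6/1.107 = 8888.53.
Change = 8888.53/7771.47 − 1 = 0.1437.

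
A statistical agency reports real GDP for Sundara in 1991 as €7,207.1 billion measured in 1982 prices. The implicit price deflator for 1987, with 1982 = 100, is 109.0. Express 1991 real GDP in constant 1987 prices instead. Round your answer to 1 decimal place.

€7,855.7 billion

Real GDP in 1987 prices = Real GDP in 1982 prices × (P_1987/P_1982) = 7207.1 × 1.090 = 7855.74.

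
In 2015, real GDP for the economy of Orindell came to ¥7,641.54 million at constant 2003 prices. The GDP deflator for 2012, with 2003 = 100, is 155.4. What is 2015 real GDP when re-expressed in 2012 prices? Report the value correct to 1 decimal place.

Real GDP in 2012 prices = Real GDP in 2003 prices × (P_2012/P_2003) = 7641.54 × 1.554 = 11874.95.

¥11,875.0 million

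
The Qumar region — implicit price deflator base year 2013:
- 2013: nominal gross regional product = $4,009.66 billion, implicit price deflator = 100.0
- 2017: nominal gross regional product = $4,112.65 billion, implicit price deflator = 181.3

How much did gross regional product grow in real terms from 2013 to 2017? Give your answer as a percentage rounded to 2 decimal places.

-43.43%

Real gross regional product 2013 = 4009.66 / 1.000 = 4009.66.
Real gross regional product 2017 = 4112.65 / 1.813 = 2268.42.
Real growth = 2268.42 / 4009.66 − 1 = -0.4343.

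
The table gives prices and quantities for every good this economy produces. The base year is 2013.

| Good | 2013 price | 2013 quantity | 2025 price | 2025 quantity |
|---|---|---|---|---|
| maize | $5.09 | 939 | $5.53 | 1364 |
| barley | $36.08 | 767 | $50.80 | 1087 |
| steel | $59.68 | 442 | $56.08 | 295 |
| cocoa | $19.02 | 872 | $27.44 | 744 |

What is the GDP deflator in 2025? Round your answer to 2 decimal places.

127.98

Nominal GDP 2025 = 5.53·1364 + 50.80·1087 + 56.08·295 + 27.44·744 = 99721.48.
Real GDP 2025 (at 2013 prices) = 5.09·1364 + 36.08·1087 + 59.68·295 + 19.02·744 = 77918.20.
Deflator = Nominal/Real × 100 = 99721.48/77918.20 × 100 = 127.982.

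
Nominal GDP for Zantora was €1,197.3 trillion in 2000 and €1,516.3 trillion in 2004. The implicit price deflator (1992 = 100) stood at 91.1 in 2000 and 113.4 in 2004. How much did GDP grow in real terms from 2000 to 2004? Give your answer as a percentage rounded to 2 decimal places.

1.74%

Real GDP 2000 = 1197.3 / 0.911 = 1314.27.
Real GDP 2004 = 1516.3 / 1.134 = 1337.13.
Real growth = 1337.13 / 1314.27 − 1 = 0.0174.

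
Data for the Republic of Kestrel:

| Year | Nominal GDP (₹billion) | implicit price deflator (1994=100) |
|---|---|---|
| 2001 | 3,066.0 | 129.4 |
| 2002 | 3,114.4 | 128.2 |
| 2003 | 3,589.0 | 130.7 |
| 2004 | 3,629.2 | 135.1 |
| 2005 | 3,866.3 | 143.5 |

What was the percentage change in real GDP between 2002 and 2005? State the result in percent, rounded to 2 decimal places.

Real GDP 2002 = 3114.4/1.282 = 2429.33.
Real GDP 2005 = 3866.3/1.435 = 2694.29.
Change = 2694.29/2429.33 − 1 = 0.1091.

10.91%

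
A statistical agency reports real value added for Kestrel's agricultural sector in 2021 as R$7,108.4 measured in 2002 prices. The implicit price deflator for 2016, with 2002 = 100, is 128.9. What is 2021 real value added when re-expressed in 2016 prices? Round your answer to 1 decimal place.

Real value added in 2016 prices = Real value added in 2002 prices × (P_2016/P_2002) = 7108.4 × 1.289 = 9162.73.

R$9,162.7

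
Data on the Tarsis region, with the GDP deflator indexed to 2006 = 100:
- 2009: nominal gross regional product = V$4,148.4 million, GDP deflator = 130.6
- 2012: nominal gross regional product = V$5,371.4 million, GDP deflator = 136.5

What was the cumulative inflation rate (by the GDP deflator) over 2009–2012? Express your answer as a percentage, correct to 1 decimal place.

Price-level change = 136.5 / 130.6 − 1 = 0.0452.

4.5%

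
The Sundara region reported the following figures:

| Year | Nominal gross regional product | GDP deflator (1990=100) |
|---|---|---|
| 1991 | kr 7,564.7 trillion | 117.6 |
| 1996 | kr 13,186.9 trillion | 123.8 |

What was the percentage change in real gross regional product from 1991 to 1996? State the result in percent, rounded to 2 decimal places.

Deflate each year: 1991 → 7564.7/1.176 = 6432.57; 1996 → 13186.9/1.238 = 10651.78.
So real gross regional product changed by 10651.78/6432.57 − 1 = 0.6559, i.e. 65.59%.

65.59%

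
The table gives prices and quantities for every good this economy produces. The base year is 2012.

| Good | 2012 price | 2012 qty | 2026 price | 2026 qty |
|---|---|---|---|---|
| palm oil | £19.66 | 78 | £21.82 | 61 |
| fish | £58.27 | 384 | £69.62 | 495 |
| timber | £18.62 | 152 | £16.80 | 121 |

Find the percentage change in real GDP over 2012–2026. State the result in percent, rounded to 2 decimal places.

Real GDP 2012 = Nominal GDP 2012 = 19.66·78 + 58.27·384 + 18.62·152 = 26739.40.
Real GDP 2026 (at 2012 prices) = 19.66·61 + 58.27·495 + 18.62·121 = 32295.93.
Real growth = 32295.93/26739.40 − 1 = 0.2078.

20.78%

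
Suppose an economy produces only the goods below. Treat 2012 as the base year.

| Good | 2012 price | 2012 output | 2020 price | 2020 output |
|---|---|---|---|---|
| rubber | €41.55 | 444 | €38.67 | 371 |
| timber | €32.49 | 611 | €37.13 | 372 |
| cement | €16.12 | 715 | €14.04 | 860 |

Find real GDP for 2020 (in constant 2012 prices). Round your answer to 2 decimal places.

€41364.53

Real GDP 2020 = Σ (p_2012 × q_2020) = 41.55·371 + 32.49·372 + 16.12·860 = 41364.53.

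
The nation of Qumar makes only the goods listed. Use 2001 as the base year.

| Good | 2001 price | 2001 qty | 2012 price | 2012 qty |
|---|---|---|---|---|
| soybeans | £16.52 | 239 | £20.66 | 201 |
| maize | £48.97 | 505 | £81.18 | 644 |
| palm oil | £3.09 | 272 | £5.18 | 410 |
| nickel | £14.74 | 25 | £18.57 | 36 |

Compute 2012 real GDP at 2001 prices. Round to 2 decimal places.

Real GDP 2012 = Σ (p_2001 × q_2012) = 16.52·201 + 48.97·644 + 3.09·410 + 14.74·36 = 36654.74.

£36654.74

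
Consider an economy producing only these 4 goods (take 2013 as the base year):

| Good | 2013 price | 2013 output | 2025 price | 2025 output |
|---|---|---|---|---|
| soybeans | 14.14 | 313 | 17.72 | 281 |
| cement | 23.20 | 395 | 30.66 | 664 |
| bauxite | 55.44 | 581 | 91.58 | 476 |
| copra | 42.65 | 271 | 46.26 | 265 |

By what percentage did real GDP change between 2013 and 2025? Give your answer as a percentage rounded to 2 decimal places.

Real GDP 2013 = Nominal GDP 2013 = 14.14·313 + 23.20·395 + 55.44·581 + 42.65·271 = 57358.61.
Real GDP 2025 (at 2013 prices) = 14.14·281 + 23.20·664 + 55.44·476 + 42.65·265 = 57069.83.
Real growth = 57069.83/57358.61 − 1 = -0.0050.

-0.50%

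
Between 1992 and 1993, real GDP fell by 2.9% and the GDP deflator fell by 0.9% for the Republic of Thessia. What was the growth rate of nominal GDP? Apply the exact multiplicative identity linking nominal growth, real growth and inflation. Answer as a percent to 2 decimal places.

-3.77%

(1 + g_nom) = (1 + g_real)(1 + π) = 0.9710 × 0.9910 = 0.96226.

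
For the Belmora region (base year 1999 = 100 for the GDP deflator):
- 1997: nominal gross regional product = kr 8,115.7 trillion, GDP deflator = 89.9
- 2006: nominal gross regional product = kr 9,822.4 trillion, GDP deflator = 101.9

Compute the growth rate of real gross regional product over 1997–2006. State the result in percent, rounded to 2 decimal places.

Deflate each year: 1997 → 8115.7/0.899 = 9027.47; 2006 → 9822.4/1.019 = 9639.25.
So real gross regional product changed by 9639.25/9027.47 − 1 = 0.0678, i.e. 6.78%.

6.78%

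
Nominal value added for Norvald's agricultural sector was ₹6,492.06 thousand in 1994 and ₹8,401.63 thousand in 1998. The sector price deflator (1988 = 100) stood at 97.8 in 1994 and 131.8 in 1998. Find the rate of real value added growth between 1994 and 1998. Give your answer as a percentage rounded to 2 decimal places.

Real value added 1994 = 6492.06 / 0.978 = 6638.10.
Real value added 1998 = 8401.63 / 1.318 = 6374.53.
Real growth = 6374.53 / 6638.10 − 1 = -0.0397.

-3.97%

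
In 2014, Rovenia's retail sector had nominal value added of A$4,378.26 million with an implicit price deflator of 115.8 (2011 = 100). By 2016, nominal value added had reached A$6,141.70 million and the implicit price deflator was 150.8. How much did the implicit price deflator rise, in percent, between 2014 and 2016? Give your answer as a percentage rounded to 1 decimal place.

Price-level change = 150.8 / 115.8 − 1 = 0.3022.

30.2%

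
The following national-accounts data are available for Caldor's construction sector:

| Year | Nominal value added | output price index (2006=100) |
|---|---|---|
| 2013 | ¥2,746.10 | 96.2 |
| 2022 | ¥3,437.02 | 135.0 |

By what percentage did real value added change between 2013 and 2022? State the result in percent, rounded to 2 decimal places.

Real value added 2013 = 2746.10 / 0.962 = 2854.57.
Real value added 2022 = 3437.02 / 1.350 = 2545.94.
Real growth = 2545.94 / 2854.57 − 1 = -0.1081.

-10.81%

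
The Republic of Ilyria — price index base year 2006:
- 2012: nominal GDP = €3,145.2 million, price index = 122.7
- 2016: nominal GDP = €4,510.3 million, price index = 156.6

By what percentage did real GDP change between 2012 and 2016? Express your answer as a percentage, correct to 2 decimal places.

12.36%

Real GDP 2012 = 3145.2 / 1.227 = 2563.33.
Real GDP 2016 = 4510.3 / 1.566 = 2880.14.
Real growth = 2880.14 / 2563.33 − 1 = 0.1236.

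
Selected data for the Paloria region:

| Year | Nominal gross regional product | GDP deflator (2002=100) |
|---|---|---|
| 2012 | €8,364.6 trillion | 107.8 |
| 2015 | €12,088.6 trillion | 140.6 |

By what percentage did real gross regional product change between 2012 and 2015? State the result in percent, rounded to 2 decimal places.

10.81%

Real gross regional product 2012 = 8364.6 / 1.078 = 7759.37.
Real gross regional product 2015 = 12088.6 / 1.406 = 8597.87.
Real growth = 8597.87 / 7759.37 − 1 = 0.1081.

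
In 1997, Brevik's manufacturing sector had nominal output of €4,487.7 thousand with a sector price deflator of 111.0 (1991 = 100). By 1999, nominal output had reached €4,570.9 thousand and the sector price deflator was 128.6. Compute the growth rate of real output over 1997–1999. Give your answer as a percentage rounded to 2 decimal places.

Deflate each year: 1997 → 4487.7/1.110 = 4042.97; 1999 → 4570.9/1.286 = 3554.35.
So real output changed by 3554.35/4042.97 − 1 = -0.1209, i.e. -12.09%.

-12.09%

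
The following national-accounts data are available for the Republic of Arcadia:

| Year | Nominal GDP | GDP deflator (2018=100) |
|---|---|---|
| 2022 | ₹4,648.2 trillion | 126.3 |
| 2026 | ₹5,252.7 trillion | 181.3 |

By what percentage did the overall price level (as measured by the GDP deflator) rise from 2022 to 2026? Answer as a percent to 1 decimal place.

43.5%

Price-level change = 181.3 / 126.3 − 1 = 0.4355.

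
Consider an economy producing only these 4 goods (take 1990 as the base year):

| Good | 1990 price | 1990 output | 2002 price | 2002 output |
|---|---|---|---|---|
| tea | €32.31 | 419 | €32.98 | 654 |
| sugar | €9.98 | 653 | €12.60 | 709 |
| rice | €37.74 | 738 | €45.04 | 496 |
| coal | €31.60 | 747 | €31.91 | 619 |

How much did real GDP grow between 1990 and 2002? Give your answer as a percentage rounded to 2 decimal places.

Real GDP 1990 = Nominal GDP 1990 = 32.31·419 + 9.98·653 + 37.74·738 + 31.60·747 = 71512.15.
Real GDP 2002 (at 1990 prices) = 32.31·654 + 9.98·709 + 37.74·496 + 31.60·619 = 66486.00.
Real growth = 66486.00/71512.15 − 1 = -0.0703.

-7.03%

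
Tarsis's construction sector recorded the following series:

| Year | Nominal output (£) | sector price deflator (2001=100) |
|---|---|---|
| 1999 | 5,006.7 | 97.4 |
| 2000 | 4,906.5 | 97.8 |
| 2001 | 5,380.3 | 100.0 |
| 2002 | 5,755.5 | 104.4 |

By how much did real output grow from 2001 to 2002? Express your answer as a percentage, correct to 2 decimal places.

Real output 2001 = 5380.3/1.000 = 5380.30.
Real output 2002 = 5755.5/1.044 = 5512.93.
Change = 5512.93/5380.30 − 1 = 0.0247.

2.47%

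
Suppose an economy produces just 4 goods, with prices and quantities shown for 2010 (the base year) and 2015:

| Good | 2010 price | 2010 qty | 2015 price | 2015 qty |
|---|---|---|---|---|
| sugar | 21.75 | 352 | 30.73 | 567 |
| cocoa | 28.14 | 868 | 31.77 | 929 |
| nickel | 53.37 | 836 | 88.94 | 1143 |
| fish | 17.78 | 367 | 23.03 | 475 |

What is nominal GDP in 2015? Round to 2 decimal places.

159535.91

Nominal GDP 2015 = Σ (p_2015 × q_2015) = 30.73·567 + 31.77·929 + 88.94·1143 + 23.03·475 = 159535.91.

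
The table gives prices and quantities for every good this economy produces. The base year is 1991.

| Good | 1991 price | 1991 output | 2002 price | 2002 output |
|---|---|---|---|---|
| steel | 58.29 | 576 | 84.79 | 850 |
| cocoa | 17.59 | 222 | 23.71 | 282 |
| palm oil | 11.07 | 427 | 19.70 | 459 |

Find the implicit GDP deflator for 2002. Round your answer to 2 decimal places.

Nominal GDP 2002 = 84.79·850 + 23.71·282 + 19.70·459 = 87800.02.
Real GDP 2002 (at 1991 prices) = 58.29·850 + 17.59·282 + 11.07·459 = 59588.01.
Deflator = Nominal/Real × 100 = 87800.02/59588.01 × 100 = 147.345.

147.35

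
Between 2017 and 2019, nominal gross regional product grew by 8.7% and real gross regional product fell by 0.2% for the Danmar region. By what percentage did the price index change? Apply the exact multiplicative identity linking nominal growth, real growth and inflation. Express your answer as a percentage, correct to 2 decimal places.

8.92%

(1 + g_nom) = (1 + g_real)(1 + π), so π = 1.0870 / 0.9980 − 1 = 0.08918.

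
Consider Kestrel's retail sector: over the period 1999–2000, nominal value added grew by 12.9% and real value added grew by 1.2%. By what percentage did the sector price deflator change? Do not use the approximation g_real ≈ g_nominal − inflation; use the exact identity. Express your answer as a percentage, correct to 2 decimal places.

(1 + g_nom) = (1 + g_real)(1 + π), so π = 1.1290 / 1.0120 − 1 = 0.11561.

11.56%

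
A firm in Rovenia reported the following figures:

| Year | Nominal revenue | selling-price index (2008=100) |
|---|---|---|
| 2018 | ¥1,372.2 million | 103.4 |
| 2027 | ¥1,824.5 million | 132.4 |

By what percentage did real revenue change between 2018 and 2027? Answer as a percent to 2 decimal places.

Deflate each year: 2018 → 1372.2/1.034 = 1327.08; 2027 → 1824.5/1.324 = 1378.02.
So real revenue changed by 1378.02/1327.08 − 1 = 0.0384, i.e. 3.84%.

3.84%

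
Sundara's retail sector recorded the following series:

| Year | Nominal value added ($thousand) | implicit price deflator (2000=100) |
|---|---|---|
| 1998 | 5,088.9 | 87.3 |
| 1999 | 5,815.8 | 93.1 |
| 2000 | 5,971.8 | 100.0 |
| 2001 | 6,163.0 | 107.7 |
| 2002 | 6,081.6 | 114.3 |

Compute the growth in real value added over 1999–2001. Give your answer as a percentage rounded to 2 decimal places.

-8.40%

Real value added 1999 = 5815.8/0.931 = 6246.83.
Real value added 2001 = 6163.0/1.077 = 5722.38.
Change = 5722.38/6246.83 − 1 = -0.0840.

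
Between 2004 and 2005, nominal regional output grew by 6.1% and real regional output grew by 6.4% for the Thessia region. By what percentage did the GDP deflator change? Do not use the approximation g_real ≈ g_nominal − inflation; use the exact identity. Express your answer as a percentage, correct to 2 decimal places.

(1 + g_nom) = (1 + g_real)(1 + π), so π = 1.0610 / 1.0640 − 1 = -0.00282.

-0.28%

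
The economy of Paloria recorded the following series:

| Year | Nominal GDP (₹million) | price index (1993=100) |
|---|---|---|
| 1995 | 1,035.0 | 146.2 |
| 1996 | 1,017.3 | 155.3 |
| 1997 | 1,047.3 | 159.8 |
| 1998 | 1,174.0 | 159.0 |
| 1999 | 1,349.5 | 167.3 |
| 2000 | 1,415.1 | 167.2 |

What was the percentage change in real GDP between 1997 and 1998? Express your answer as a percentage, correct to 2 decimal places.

Real GDP 1997 = 1047.3/1.598 = 655.38.
Real GDP 1998 = 1174.0/1.590 = 738.36.
Change = 738.36/655.38 − 1 = 0.1266.

12.66%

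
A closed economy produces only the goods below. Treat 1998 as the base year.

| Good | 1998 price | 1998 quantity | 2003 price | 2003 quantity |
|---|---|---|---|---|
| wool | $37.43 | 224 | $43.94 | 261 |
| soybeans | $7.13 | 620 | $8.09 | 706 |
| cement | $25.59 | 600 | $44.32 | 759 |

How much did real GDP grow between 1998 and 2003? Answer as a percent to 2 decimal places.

21.55%

Real GDP 1998 = Nominal GDP 1998 = 37.43·224 + 7.13·620 + 25.59·600 = 28158.92.
Real GDP 2003 (at 1998 prices) = 37.43·261 + 7.13·706 + 25.59·759 = 34225.82.
Real growth = 34225.82/28158.92 − 1 = 0.2155.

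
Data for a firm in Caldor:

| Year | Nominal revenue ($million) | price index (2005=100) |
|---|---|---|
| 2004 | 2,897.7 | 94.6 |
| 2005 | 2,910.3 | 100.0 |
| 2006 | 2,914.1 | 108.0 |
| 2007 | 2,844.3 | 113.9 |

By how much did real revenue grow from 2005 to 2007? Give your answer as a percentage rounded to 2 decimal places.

-14.19%

Real revenue 2005 = 2910.3/1.000 = 2910.30.
Real revenue 2007 = 2844.3/1.139 = 2497.19.
Change = 2497.19/2910.30 − 1 = -0.1419.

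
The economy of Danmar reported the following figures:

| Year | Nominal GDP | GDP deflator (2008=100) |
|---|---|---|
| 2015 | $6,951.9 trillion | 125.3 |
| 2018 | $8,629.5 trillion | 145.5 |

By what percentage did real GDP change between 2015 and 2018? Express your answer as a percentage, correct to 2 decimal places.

Deflate each year: 2015 → 6951.9/1.253 = 5548.20; 2018 → 8629.5/1.455 = 5930.93.
So real GDP changed by 5930.93/5548.20 − 1 = 0.0690, i.e. 6.90%.

6.90%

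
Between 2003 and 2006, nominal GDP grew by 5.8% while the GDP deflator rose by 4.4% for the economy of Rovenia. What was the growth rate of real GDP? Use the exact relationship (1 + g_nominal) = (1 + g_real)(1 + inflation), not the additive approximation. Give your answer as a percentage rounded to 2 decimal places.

1.34%

(1 + g_nom) = (1 + g_real)(1 + π), so g_real = 1.0580 / 1.0440 − 1 = 0.01341.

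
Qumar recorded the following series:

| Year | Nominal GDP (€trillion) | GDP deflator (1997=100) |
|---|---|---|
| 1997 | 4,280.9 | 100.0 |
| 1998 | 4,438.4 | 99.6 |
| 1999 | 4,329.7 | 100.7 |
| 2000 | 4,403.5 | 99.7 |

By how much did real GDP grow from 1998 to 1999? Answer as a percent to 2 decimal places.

Real GDP 1998 = 4438.4/0.996 = 4456.22.
Real GDP 1999 = 4329.7/1.007 = 4299.60.
Change = 4299.60/4456.22 − 1 = -0.0351.

-3.51%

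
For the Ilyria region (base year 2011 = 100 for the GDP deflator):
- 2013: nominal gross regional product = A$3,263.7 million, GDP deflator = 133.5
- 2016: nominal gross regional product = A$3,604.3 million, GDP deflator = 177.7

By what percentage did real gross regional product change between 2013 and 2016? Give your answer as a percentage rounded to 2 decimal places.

Deflate each year: 2013 → 3263.7/1.335 = 2444.72; 2016 → 3604.3/1.777 = 2028.31.
So real gross regional product changed by 2028.31/2444.72 − 1 = -0.1703, i.e. -17.03%.

-17.03%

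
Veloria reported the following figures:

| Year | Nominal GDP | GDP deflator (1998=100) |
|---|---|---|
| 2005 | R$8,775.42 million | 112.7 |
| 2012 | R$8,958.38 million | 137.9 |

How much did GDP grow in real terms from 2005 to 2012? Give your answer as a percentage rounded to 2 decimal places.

Real GDP 2005 = 8775.42 / 1.127 = 7786.53.
Real GDP 2012 = 8958.38 / 1.379 = 6496.29.
Real growth = 6496.29 / 7786.53 − 1 = -0.1657.

-16.57%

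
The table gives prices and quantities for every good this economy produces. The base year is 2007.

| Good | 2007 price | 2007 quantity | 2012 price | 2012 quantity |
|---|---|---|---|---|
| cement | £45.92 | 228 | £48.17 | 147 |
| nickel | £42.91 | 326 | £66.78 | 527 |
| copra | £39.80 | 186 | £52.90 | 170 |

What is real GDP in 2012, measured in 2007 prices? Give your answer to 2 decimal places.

Real GDP 2012 = Σ (p_2007 × q_2012) = 45.92·147 + 42.91·527 + 39.80·170 = 36129.81.

£36129.81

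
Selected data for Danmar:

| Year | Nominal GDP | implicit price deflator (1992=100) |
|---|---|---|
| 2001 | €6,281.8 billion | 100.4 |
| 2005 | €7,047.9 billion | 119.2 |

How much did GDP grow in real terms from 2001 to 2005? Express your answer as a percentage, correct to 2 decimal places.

Deflate each year: 2001 → 6281.8/1.004 = 6256.77; 2005 → 7047.9/1.192 = 5912.67.
So real GDP changed by 5912.67/6256.77 − 1 = -0.0550, i.e. -5.50%.

-5.50%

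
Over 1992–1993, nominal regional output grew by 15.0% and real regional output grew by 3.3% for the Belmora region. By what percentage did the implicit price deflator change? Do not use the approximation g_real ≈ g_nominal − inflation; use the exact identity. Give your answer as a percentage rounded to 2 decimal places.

11.33%

(1 + g_nom) = (1 + g_real)(1 + π), so π = 1.1500 / 1.0330 − 1 = 0.11326.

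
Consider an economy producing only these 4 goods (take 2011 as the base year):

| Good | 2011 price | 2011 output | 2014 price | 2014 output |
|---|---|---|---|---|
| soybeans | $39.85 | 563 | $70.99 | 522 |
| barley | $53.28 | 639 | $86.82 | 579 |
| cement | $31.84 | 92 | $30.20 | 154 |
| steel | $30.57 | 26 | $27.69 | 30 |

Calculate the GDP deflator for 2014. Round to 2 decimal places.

161.48

Nominal GDP 2014 = 70.99·522 + 86.82·579 + 30.20·154 + 27.69·30 = 92807.06.
Real GDP 2014 (at 2011 prices) = 39.85·522 + 53.28·579 + 31.84·154 + 30.57·30 = 57471.28.
Deflator = Nominal/Real × 100 = 92807.06/57471.28 × 100 = 161.484.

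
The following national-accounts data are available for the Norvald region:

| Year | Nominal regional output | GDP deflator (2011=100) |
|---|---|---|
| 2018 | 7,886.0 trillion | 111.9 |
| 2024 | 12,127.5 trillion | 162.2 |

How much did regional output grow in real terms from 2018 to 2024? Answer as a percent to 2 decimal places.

Real regional output 2018 = 7886.0 / 1.119 = 7047.36.
Real regional output 2024 = 12127.5 / 1.622 = 7476.88.
Real growth = 7476.88 / 7047.36 − 1 = 0.0609.

6.09%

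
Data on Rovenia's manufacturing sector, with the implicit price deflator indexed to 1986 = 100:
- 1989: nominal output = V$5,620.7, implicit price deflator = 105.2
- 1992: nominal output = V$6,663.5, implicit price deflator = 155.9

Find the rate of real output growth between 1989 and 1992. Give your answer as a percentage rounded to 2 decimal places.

Deflate each year: 1989 → 5620.7/1.052 = 5342.87; 1992 → 6663.5/1.559 = 4274.21.
So real output changed by 4274.21/5342.87 − 1 = -0.2000, i.e. -20.00%.

-20.00%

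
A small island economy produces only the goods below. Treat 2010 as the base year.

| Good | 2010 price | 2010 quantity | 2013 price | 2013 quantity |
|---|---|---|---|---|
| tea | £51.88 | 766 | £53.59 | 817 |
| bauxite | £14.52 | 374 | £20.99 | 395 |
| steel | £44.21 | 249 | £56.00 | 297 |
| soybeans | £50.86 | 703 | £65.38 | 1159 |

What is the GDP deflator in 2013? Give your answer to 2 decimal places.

120.20

Nominal GDP 2013 = 53.59·817 + 20.99·395 + 56.00·297 + 65.38·1159 = 144481.50.
Real GDP 2013 (at 2010 prices) = 51.88·817 + 14.52·395 + 44.21·297 + 50.86·1159 = 120198.47.
Deflator = Nominal/Real × 100 = 144481.50/120198.47 × 100 = 120.202.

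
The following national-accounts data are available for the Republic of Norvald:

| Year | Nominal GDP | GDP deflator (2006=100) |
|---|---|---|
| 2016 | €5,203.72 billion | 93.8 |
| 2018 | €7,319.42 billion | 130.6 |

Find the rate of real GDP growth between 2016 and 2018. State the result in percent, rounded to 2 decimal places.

1.02%

Deflate each year: 2016 → 5203.72/0.938 = 5547.68; 2018 → 7319.42/1.306 = 5604.46.
So real GDP changed by 5604.46/5547.68 − 1 = 0.0102, i.e. 1.02%.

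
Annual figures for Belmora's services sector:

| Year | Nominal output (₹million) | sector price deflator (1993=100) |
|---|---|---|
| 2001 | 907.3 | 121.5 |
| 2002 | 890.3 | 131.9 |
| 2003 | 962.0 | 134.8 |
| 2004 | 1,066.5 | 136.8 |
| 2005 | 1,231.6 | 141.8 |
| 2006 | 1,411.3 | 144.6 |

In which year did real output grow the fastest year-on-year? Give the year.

2006

2002: real = 890.3/1.319 = 674.98; growth vs 2001 (746.75) = -9.61%.
2003: real = 962.0/1.348 = 713.65; growth vs 2002 (674.98) = 5.73%.
2004: real = 1066.5/1.368 = 779.61; growth vs 2003 (713.65) = 9.24%.
2005: real = 1231.6/1.418 = 868.55; growth vs 2004 (779.61) = 11.41%.
2006: real = 1411.3/1.446 = 976.00; growth vs 2005 (868.55) = 12.37%.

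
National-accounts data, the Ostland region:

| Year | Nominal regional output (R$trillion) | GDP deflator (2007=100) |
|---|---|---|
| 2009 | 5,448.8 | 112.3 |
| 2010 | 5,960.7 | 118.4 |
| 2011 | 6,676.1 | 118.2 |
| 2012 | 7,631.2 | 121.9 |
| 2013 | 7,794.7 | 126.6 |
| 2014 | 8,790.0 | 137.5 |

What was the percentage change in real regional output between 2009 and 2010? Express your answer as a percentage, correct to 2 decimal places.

3.76%

Real regional output 2009 = 5448.8/1.123 = 4852.00.
Real regional output 2010 = 5960.7/1.184 = 5034.38.
Change = 5034.38/4852.00 − 1 = 0.0376.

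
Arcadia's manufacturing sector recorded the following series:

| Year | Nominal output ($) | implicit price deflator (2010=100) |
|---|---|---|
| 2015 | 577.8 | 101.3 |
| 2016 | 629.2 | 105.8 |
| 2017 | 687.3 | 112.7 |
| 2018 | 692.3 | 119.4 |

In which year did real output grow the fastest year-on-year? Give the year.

2016

2016: real = 629.2/1.058 = 594.71; growth vs 2015 (570.38) = 4.27%.
2017: real = 687.3/1.127 = 609.85; growth vs 2016 (594.71) = 2.55%.
2018: real = 692.3/1.194 = 579.82; growth vs 2017 (609.85) = -4.92%.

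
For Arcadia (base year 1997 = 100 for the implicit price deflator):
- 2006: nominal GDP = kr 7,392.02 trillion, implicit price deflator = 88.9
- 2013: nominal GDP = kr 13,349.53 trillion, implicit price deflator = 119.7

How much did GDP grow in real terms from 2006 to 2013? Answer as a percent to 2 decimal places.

Deflate each year: 2006 → 7392.02/0.889 = 8314.98; 2013 → 13349.53/1.197 = 11152.49.
So real GDP changed by 11152.49/8314.98 − 1 = 0.3413, i.e. 34.13%.

34.13%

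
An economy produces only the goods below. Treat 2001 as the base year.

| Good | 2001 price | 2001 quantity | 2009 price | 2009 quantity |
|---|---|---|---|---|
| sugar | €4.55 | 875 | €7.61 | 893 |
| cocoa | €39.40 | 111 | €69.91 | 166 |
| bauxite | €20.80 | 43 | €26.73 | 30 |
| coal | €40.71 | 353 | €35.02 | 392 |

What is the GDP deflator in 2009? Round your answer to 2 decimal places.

Nominal GDP 2009 = 7.61·893 + 69.91·166 + 26.73·30 + 35.02·392 = 32930.53.
Real GDP 2009 (at 2001 prices) = 4.55·893 + 39.40·166 + 20.80·30 + 40.71·392 = 27185.87.
Deflator = Nominal/Real × 100 = 32930.53/27185.87 × 100 = 121.131.

121.13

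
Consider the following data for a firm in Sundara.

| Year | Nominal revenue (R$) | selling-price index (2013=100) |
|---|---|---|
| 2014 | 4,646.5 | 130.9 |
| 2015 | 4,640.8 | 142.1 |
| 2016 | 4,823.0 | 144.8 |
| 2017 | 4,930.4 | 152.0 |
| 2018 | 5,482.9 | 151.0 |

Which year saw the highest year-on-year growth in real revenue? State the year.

2018

2015: real = 4640.8/1.421 = 3265.87; growth vs 2014 (3549.66) = -7.99%.
2016: real = 4823.0/1.448 = 3330.80; growth vs 2015 (3265.87) = 1.99%.
2017: real = 4930.4/1.520 = 3243.68; growth vs 2016 (3330.80) = -2.62%.
2018: real = 5482.9/1.510 = 3631.06; growth vs 2017 (3243.68) = 11.94%.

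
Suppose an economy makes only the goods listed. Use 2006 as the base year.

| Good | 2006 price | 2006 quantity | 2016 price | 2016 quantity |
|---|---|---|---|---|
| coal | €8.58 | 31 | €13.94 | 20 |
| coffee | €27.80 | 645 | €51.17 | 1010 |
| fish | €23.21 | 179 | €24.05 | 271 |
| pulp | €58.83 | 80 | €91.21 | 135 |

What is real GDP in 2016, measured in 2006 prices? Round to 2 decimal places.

Real GDP 2016 = Σ (p_2006 × q_2016) = 8.58·20 + 27.80·1010 + 23.21·271 + 58.83·135 = 42481.56.

€42481.56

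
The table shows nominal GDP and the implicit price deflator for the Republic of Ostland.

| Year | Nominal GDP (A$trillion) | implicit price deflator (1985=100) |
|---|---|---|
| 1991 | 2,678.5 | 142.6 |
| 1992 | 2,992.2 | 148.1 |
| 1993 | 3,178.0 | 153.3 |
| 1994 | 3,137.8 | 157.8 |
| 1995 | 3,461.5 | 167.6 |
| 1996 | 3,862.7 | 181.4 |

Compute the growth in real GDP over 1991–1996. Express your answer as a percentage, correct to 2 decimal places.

Real GDP 1991 = 2678.5/1.426 = 1878.33.
Real GDP 1996 = 3862.7/1.814 = 2129.38.
Change = 2129.38/1878.33 − 1 = 0.1337.

13.37%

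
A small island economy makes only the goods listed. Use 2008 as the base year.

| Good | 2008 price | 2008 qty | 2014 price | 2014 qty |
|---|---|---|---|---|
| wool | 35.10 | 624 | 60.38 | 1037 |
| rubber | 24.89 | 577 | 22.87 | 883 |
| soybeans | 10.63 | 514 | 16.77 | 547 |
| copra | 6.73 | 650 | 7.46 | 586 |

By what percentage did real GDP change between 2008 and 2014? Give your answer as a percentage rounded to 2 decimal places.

47.79%

Real GDP 2008 = Nominal GDP 2008 = 35.10·624 + 24.89·577 + 10.63·514 + 6.73·650 = 46102.25.
Real GDP 2014 (at 2008 prices) = 35.10·1037 + 24.89·883 + 10.63·547 + 6.73·586 = 68134.96.
Real growth = 68134.96/46102.25 − 1 = 0.4779.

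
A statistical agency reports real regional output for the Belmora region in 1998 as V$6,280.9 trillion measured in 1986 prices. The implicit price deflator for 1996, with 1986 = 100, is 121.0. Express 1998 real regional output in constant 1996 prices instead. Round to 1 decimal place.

Real regional output in 1996 prices = Real regional output in 1986 prices × (P_1996/P_1986) = 6280.9 × 1.210 = 7599.89.

V$7,599.9 trillion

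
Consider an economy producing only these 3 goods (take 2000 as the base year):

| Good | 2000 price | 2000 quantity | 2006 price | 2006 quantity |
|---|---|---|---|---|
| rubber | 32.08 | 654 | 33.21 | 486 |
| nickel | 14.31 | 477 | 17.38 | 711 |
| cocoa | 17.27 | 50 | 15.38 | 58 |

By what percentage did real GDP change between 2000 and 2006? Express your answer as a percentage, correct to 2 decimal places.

Real GDP 2000 = Nominal GDP 2000 = 32.08·654 + 14.31·477 + 17.27·50 = 28669.69.
Real GDP 2006 (at 2000 prices) = 32.08·486 + 14.31·711 + 17.27·58 = 26766.95.
Real growth = 26766.95/28669.69 − 1 = -0.0664.

-6.64%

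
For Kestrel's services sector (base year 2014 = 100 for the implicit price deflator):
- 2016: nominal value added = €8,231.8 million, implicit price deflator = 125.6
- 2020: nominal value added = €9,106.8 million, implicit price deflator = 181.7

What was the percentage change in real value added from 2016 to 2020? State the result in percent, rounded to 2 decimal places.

-23.53%

Real value added 2016 = 8231.8 / 1.256 = 6553.98.
Real value added 2020 = 9106.8 / 1.817 = 5012.00.
Real growth = 5012.00 / 6553.98 − 1 = -0.2353.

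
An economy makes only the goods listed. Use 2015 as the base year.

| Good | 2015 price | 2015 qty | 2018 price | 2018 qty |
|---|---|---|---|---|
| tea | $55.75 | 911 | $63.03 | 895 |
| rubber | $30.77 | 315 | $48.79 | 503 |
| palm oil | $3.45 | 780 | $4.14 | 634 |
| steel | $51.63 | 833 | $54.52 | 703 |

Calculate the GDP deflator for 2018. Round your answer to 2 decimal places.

117.38

Nominal GDP 2018 = 63.03·895 + 48.79·503 + 4.14·634 + 54.52·703 = 121905.54.
Real GDP 2018 (at 2015 prices) = 55.75·895 + 30.77·503 + 3.45·634 + 51.63·703 = 103856.75.
Deflator = Nominal/Real × 100 = 121905.54/103856.75 × 100 = 117.379.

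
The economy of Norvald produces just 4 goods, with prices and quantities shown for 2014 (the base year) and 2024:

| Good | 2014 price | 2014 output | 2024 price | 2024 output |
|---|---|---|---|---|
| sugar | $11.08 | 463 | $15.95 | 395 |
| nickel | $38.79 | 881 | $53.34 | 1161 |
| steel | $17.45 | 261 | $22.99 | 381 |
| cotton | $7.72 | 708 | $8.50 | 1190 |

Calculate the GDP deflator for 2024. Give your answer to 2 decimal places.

133.50

Nominal GDP 2024 = 15.95·395 + 53.34·1161 + 22.99·381 + 8.50·1190 = 87102.18.
Real GDP 2024 (at 2014 prices) = 11.08·395 + 38.79·1161 + 17.45·381 + 7.72·1190 = 65247.04.
Deflator = Nominal/Real × 100 = 87102.18/65247.04 × 100 = 133.496.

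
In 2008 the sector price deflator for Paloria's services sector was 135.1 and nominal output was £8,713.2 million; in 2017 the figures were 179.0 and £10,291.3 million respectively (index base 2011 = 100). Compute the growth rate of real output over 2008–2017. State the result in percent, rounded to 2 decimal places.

-10.86%

Deflate each year: 2008 → 8713.2/1.351 = 6449.44; 2017 → 10291.3/1.790 = 5749.33.
So real output changed by 5749.33/6449.44 − 1 = -0.1086, i.e. -10.86%.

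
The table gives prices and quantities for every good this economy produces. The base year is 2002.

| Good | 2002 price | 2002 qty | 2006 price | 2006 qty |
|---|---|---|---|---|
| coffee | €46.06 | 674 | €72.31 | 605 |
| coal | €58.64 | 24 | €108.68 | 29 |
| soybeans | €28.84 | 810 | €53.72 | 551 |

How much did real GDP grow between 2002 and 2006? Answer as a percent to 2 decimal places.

Real GDP 2002 = Nominal GDP 2002 = 46.06·674 + 58.64·24 + 28.84·810 = 55812.20.
Real GDP 2006 (at 2002 prices) = 46.06·605 + 58.64·29 + 28.84·551 = 45457.70.
Real growth = 45457.70/55812.20 − 1 = -0.1855.

-18.55%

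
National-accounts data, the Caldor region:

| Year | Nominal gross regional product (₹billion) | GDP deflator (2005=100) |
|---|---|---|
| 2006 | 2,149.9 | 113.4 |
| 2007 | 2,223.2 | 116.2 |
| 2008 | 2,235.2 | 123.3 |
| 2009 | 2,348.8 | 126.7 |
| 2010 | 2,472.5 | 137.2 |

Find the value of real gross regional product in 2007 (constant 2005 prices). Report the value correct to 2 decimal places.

₹1,913.25 billion

Real gross regional product 2007 = 2223.2 / 1.162 = 1913.25.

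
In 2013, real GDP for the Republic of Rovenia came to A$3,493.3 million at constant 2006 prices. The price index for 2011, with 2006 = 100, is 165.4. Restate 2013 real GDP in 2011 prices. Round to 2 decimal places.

A$5,777.92 million

Real GDP in 2011 prices = Real GDP in 2006 prices × (P_2011/P_2006) = 3493.3 × 1.654 = 5777.92.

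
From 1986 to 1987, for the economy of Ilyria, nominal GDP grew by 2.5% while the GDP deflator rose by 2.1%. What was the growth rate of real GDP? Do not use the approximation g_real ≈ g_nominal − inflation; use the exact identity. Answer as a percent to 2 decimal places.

(1 + g_nom) = (1 + g_real)(1 + π), so g_real = 1.0250 / 1.0210 − 1 = 0.00392.

0.39%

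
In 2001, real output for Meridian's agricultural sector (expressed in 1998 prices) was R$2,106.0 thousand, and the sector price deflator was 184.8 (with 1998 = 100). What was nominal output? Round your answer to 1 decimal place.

R$3,891.9 thousand

Nominal output = Real × (sector price deflator/100) = 2106.0 × 1.848 = 3891.89.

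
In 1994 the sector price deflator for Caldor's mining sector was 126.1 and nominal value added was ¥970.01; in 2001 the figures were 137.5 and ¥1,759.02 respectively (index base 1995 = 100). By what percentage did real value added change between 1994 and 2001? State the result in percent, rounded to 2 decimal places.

66.31%

Deflate each year: 1994 → 970.01/1.261 = 769.24; 2001 → 1759.02/1.375 = 1279.29.
So real value added changed by 1279.29/769.24 − 1 = 0.6631, i.e. 66.31%.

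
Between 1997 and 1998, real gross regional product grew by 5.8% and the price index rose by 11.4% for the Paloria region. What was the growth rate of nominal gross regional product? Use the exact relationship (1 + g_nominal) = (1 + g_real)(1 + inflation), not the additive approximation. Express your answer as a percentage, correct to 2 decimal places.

17.86%

(1 + g_nom) = (1 + g_real)(1 + π) = 1.0580 × 1.1140 = 1.17861.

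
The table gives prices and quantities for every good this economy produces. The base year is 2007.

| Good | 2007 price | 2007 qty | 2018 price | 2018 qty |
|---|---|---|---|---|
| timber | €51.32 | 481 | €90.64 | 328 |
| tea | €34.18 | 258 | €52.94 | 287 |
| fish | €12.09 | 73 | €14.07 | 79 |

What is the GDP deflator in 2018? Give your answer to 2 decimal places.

Nominal GDP 2018 = 90.64·328 + 52.94·287 + 14.07·79 = 46035.23.
Real GDP 2018 (at 2007 prices) = 51.32·328 + 34.18·287 + 12.09·79 = 27597.73.
Deflator = Nominal/Real × 100 = 46035.23/27597.73 × 100 = 166.808.

166.81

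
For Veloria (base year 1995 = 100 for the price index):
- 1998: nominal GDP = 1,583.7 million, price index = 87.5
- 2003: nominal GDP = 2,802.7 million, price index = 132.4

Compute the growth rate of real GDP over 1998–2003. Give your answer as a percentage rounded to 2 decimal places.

16.96%

Deflate each year: 1998 → 1583.7/0.875 = 1809.94; 2003 → 2802.7/1.324 = 2116.84.
So real GDP changed by 2116.84/1809.94 − 1 = 0.1696, i.e. 16.96%.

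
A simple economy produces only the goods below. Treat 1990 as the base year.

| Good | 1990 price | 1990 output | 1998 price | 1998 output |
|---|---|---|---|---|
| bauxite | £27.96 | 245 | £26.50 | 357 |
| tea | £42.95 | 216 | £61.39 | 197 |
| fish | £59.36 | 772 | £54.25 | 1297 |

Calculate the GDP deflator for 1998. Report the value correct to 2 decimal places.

96.32

Nominal GDP 1998 = 26.50·357 + 61.39·197 + 54.25·1297 = 91916.58.
Real GDP 1998 (at 1990 prices) = 27.96·357 + 42.95·197 + 59.36·1297 = 95432.79.
Deflator = Nominal/Real × 100 = 91916.58/95432.79 × 100 = 96.316.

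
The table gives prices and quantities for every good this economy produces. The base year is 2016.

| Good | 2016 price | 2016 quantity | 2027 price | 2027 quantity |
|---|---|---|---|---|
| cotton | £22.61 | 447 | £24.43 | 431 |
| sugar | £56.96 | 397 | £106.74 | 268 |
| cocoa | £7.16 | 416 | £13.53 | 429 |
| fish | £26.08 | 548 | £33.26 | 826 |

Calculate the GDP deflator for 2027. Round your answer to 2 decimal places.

145.92

Nominal GDP 2027 = 24.43·431 + 106.74·268 + 13.53·429 + 33.26·826 = 72412.78.
Real GDP 2027 (at 2016 prices) = 22.61·431 + 56.96·268 + 7.16·429 + 26.08·826 = 49623.91.
Deflator = Nominal/Real × 100 = 72412.78/49623.91 × 100 = 145.923.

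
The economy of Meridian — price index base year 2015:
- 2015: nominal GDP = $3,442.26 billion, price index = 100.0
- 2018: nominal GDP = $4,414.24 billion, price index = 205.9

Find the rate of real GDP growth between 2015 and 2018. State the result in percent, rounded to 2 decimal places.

Real GDP 2015 = 3442.26 / 1.000 = 3442.26.
Real GDP 2018 = 4414.24 / 2.059 = 2143.88.
Real growth = 2143.88 / 3442.26 − 1 = -0.3772.

-37.72%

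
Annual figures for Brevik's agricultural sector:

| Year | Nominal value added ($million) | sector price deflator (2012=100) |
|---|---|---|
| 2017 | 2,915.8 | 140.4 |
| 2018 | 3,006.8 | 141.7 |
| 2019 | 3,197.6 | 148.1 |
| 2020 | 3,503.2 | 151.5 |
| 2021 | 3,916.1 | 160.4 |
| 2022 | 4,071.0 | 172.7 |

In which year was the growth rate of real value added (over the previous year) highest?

2018: real = 3006.8/1.417 = 2121.95; growth vs 2017 (2076.78) = 2.18%.
2019: real = 3197.6/1.481 = 2159.08; growth vs 2018 (2121.95) = 1.75%.
2020: real = 3503.2/1.515 = 2312.34; growth vs 2019 (2159.08) = 7.10%.
2021: real = 3916.1/1.604 = 2441.46; growth vs 2020 (2312.34) = 5.58%.
2022: real = 4071.0/1.727 = 2357.27; growth vs 2021 (2441.46) = -3.45%.

2020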